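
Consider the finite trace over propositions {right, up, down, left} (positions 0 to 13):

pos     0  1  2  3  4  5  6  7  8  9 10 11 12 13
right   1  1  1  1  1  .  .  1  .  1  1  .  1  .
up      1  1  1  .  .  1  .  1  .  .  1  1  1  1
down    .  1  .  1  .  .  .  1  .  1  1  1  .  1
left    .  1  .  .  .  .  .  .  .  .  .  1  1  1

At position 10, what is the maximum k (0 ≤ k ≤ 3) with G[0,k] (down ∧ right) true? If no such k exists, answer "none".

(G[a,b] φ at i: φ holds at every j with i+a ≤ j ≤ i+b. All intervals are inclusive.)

(down ∧ right) must hold from j=10 onward; find where it first fails.
  j=10: holds
  j=11: fails
Holds on [10,10], so largest k = 0.

0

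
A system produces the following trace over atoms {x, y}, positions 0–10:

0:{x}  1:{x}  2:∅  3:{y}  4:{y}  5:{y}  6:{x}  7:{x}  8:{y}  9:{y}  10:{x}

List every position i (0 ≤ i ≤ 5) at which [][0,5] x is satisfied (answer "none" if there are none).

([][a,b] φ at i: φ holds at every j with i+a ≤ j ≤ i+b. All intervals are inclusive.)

Evaluate at each i in [0,5]:
  i=0: ✗ (fails at j=2)
  i=1: ✗ (fails at j=2)
  i=2: ✗ (fails at j=2)
  i=3: ✗ (fails at j=3)
  i=4: ✗ (fails at j=4)
  i=5: ✗ (fails at j=5)

none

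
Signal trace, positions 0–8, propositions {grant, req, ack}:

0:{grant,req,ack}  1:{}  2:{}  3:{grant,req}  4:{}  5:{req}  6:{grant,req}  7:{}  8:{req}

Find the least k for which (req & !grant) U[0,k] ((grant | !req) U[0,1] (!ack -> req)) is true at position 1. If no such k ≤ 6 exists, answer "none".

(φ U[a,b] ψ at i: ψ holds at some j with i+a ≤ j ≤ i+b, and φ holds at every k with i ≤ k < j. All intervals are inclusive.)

none

Need earliest j ≥ 1 with ((grant | !req) U[0,1] (!ack -> req)), and (req & !grant) at every k in [1,j-1].
  j=1: rhs fails.
  j=2: rhs holds but lhs fails at k=1.
  j=3: rhs holds but lhs fails at k=1.
  j=4: rhs holds but lhs fails at k=1.
  j=5: rhs holds but lhs fails at k=1.
  j=6: rhs holds but lhs fails at k=1.
  j=7: rhs holds but lhs fails at k=1.
No witness within the range → none.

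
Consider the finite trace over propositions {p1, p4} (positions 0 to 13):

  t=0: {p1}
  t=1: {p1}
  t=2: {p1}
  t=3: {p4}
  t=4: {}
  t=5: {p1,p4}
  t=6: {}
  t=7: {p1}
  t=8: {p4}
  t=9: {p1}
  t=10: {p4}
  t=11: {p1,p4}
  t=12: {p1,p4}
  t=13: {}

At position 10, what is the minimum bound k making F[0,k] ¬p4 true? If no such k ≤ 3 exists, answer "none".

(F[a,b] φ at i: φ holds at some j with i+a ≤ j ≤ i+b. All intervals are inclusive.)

Scan j = 10,11,… for ¬p4:
  j=10: fails
  j=11: fails
  j=12: fails
  j=13: holds
First hit at j=13, so smallest k = 13-10 = 3.

3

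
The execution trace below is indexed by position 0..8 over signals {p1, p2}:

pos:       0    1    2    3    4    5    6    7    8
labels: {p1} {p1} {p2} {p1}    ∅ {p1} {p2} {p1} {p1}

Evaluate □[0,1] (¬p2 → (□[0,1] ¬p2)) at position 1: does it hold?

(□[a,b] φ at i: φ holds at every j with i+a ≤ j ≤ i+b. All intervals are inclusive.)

False

Check (¬p2 → (□[0,1] ¬p2)) at every j in [1,2]:
  j=1: antecedent true; consequent fails at 2 → ✗
  j=2: antecedent false → ✓
Fails at j=1 → formula fails.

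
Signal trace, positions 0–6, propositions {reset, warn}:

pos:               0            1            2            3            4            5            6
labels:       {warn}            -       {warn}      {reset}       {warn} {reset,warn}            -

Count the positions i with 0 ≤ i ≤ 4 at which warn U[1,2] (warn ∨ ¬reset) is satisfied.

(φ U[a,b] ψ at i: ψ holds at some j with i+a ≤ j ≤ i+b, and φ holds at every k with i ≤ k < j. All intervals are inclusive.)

Evaluate at each i in [0,4]:
  i=0: ✓ (rhs at j=1; lhs holds on [0,0])
  i=1: ✗ (lhs fails at k=1 before rhs at j=2)
  i=2: ✗ (lhs fails at k=3 before rhs at j=4)
  i=3: ✗ (lhs fails at k=3 before rhs at j=4)
  i=4: ✓ (rhs at j=5; lhs holds on [4,4])
Positions where it holds: {0, 4} → 2.

2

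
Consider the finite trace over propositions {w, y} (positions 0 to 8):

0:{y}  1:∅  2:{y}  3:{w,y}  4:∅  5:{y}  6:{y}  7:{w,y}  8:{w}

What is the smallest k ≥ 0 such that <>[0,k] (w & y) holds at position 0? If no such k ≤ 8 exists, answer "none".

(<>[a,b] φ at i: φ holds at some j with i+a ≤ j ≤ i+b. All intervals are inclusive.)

Scan j = 0,1,… for (w & y):
  j=0: fails
  j=1: fails
  j=2: fails
  j=3: holds
First hit at j=3, so smallest k = 3-0 = 3.

3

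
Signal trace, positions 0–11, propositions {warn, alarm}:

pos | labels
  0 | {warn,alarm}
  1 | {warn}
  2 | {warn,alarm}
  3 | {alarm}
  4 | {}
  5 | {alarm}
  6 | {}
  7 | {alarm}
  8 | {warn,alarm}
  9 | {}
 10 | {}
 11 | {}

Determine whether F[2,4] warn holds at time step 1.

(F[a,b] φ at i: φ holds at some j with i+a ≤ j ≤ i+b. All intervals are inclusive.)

Check warn at each j in [3,5]:
  j=3: false
  j=4: false
  j=5: false
No position in the window satisfies it → formula fails.

No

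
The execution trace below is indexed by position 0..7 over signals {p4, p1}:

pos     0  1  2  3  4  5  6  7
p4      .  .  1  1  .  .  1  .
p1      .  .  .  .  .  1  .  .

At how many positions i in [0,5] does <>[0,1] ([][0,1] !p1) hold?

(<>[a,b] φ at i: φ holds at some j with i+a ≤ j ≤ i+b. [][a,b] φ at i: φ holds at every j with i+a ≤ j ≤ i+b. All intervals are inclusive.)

Evaluate at each i in [0,5]:
  i=0: ✓ (witness j=0)
  i=1: ✓ (witness j=1)
  i=2: ✓ (witness j=2)
  i=3: ✓ (witness j=3)
  i=4: ✗ (none in [4,5])
  i=5: ✓ (witness j=6)
Positions where it holds: {0, 1, 2, 3, 5} → 5.

5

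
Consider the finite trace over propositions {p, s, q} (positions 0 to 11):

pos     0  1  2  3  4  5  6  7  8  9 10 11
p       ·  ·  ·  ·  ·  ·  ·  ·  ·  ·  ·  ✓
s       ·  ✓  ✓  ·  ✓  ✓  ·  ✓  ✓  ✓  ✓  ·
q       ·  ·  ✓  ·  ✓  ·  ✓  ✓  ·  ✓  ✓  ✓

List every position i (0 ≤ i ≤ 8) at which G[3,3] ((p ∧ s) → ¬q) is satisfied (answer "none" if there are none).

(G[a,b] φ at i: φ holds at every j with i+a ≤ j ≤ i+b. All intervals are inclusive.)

Evaluate at each i in [0,8]:
  i=0: ✓ (all of [3,3])
  i=1: ✓ (all of [4,4])
  i=2: ✓ (all of [5,5])
  i=3: ✓ (all of [6,6])
  i=4: ✓ (all of [7,7])
  i=5: ✓ (all of [8,8])
  i=6: ✓ (all of [9,9])
  i=7: ✓ (all of [10,10])
  i=8: ✓ (all of [11,11])

0, 1, 2, 3, 4, 5, 6, 7, 8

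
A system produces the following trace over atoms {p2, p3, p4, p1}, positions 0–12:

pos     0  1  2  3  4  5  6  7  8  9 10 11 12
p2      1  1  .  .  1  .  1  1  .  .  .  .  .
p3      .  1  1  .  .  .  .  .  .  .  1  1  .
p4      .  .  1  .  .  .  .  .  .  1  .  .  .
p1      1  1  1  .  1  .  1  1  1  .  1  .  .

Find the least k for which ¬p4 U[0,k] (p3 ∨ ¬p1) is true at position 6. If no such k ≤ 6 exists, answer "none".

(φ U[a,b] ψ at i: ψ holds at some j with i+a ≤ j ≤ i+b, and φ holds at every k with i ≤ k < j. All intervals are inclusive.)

3

Need earliest j ≥ 6 with (p3 ∨ ¬p1), and ¬p4 at every k in [6,j-1].
  j=6: rhs fails.
  j=7: rhs fails.
  j=8: rhs fails.
  j=9: rhs holds; lhs holds on [6,8]. k = 3.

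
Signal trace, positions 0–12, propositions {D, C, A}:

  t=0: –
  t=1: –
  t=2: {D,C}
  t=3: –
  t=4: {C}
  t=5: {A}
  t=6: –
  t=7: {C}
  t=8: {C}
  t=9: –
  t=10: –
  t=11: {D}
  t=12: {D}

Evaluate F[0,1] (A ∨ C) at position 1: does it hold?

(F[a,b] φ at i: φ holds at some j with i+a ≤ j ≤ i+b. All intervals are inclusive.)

Yes

Check (A ∨ C) at each j in [1,2]:
  j=1: false
  j=2: true
Found at j=2 → formula holds.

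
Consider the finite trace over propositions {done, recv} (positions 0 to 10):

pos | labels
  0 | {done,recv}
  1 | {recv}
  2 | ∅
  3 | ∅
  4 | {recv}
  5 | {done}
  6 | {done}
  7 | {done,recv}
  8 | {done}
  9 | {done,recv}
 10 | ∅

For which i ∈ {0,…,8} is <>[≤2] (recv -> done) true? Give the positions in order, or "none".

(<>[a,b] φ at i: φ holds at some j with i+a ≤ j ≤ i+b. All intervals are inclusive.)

0, 1, 2, 3, 4, 5, 6, 7, 8

Evaluate at each i in [0,8]:
  i=0: ✓ (witness j=0)
  i=1: ✓ (witness j=2)
  i=2: ✓ (witness j=2)
  i=3: ✓ (witness j=3)
  i=4: ✓ (witness j=5)
  i=5: ✓ (witness j=5)
  i=6: ✓ (witness j=6)
  i=7: ✓ (witness j=7)
  i=8: ✓ (witness j=8)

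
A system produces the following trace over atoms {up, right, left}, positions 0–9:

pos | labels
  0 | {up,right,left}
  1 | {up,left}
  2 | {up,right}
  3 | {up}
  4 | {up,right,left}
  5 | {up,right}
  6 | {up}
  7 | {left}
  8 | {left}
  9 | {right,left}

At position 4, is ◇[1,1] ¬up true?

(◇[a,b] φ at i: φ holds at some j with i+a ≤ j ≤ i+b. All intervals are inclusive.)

Check ¬up at each j in [5,5]:
  j=5: false
No position in the window satisfies it → formula fails.

False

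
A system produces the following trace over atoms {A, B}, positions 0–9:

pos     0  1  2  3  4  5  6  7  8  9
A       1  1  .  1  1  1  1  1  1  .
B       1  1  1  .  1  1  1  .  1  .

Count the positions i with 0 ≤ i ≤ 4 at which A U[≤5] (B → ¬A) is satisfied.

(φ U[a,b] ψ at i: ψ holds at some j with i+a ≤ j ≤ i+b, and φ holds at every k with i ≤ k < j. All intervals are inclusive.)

5

Evaluate at each i in [0,4]:
  i=0: ✓ (rhs at j=2; lhs holds on [0,1])
  i=1: ✓ (rhs at j=2; lhs holds on [1,1])
  i=2: ✓ (rhs at j=2)
  i=3: ✓ (rhs at j=3)
  i=4: ✓ (rhs at j=7; lhs holds on [4,6])
Positions where it holds: {0, 1, 2, 3, 4} → 5.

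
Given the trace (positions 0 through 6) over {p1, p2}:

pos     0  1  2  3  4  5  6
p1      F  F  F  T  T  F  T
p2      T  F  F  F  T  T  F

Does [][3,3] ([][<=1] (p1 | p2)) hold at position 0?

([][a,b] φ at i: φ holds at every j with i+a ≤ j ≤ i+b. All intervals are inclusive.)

Check [][<=1] (p1 | p2) at every j in [3,3]:
  j=3: holds on [3,4]
All positions satisfy it → formula holds.

Yes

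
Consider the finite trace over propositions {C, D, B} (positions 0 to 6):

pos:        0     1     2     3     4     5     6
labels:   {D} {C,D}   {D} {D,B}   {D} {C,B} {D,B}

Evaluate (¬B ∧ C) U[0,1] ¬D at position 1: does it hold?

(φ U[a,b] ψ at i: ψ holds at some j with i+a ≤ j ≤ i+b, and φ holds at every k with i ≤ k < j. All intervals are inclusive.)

Need some j in [1,2] with ¬D, and (¬B ∧ C) at every k in [1,j-1].
  j=1: ¬D false.
  j=2: ¬D false.
No j in the window works → until fails.

No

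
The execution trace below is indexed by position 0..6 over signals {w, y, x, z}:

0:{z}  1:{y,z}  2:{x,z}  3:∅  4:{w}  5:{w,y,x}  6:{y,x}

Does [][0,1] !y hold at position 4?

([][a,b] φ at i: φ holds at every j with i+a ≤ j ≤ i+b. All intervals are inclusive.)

Does not hold

Check !y at every j in [4,5]:
  j=4: true
  j=5: false
Fails at j=5 → formula fails.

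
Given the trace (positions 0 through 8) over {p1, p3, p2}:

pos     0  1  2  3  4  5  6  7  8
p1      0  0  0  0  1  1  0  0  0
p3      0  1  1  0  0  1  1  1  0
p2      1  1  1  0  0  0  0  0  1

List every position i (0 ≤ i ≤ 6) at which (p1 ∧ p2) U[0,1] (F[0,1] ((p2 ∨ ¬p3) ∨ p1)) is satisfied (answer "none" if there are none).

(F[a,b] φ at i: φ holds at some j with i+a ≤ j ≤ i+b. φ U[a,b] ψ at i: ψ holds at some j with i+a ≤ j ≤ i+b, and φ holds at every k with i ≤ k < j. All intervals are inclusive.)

Evaluate at each i in [0,6]:
  i=0: ✓ (rhs at j=0)
  i=1: ✓ (rhs at j=1)
  i=2: ✓ (rhs at j=2)
  i=3: ✓ (rhs at j=3)
  i=4: ✓ (rhs at j=4)
  i=5: ✓ (rhs at j=5)
  i=6: ✗ (lhs fails at k=6 before rhs at j=7)

0, 1, 2, 3, 4, 5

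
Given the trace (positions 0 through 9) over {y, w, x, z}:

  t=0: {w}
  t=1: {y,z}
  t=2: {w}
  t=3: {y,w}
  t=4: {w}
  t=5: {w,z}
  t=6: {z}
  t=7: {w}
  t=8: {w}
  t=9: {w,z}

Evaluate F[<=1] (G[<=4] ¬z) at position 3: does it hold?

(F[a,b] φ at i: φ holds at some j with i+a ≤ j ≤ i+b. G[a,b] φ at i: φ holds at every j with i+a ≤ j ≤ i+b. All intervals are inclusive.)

No

Check G[<=4] ¬z at each j in [3,4]:
  j=3: fails at 5
  j=4: fails at 5
No position in the window satisfies it → formula fails.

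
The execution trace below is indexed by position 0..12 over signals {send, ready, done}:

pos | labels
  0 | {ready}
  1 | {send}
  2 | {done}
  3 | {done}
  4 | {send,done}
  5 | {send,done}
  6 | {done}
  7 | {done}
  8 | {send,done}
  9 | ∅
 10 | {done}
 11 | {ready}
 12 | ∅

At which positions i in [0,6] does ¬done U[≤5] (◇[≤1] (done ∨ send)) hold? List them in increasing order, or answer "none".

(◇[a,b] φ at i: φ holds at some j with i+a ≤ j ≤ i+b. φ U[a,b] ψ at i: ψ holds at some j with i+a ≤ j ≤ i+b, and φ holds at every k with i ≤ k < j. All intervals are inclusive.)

0, 1, 2, 3, 4, 5, 6

Evaluate at each i in [0,6]:
  i=0: ✓ (rhs at j=0)
  i=1: ✓ (rhs at j=1)
  i=2: ✓ (rhs at j=2)
  i=3: ✓ (rhs at j=3)
  i=4: ✓ (rhs at j=4)
  i=5: ✓ (rhs at j=5)
  i=6: ✓ (rhs at j=6)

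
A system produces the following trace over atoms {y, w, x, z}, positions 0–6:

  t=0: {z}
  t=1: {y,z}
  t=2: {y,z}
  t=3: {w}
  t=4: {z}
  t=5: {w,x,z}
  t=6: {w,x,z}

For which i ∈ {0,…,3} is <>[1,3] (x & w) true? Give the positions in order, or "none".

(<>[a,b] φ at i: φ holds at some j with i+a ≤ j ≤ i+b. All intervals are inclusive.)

Evaluate at each i in [0,3]:
  i=0: ✗ (none in [1,3])
  i=1: ✗ (none in [2,4])
  i=2: ✓ (witness j=5)
  i=3: ✓ (witness j=5)

2, 3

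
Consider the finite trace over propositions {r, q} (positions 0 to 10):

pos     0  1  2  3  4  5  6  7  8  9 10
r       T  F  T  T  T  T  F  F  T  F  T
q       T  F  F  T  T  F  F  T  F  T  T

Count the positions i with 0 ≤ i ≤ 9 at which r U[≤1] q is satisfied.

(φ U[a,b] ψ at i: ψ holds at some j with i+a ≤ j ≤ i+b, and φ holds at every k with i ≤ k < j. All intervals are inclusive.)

7

Evaluate at each i in [0,9]:
  i=0: ✓ (rhs at j=0)
  i=1: ✗ (no rhs in [1,2])
  i=2: ✓ (rhs at j=3; lhs holds on [2,2])
  i=3: ✓ (rhs at j=3)
  i=4: ✓ (rhs at j=4)
  i=5: ✗ (no rhs in [5,6])
  i=6: ✗ (lhs fails at k=6 before rhs at j=7)
  i=7: ✓ (rhs at j=7)
  i=8: ✓ (rhs at j=9; lhs holds on [8,8])
  i=9: ✓ (rhs at j=9)
Positions where it holds: {0, 2, 3, 4, 7, 8, 9} → 7.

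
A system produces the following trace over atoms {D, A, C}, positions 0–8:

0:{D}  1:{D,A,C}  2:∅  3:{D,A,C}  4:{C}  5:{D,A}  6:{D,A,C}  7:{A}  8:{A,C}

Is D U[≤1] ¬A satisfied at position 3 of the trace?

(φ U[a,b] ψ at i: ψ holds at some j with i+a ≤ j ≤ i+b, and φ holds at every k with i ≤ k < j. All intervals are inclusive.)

Yes

Need some j in [3,4] with ¬A, and D at every k in [3,j-1].
  j=3: ¬A false.
  j=4: ¬A holds; D holds at every k in [3,3] → satisfied.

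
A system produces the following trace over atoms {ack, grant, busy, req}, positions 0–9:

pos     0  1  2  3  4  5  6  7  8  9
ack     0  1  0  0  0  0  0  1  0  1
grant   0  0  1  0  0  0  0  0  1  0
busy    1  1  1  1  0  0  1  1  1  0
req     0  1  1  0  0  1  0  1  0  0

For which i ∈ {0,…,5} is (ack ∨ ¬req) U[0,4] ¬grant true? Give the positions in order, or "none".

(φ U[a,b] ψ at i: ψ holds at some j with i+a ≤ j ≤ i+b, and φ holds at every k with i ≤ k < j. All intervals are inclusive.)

Evaluate at each i in [0,5]:
  i=0: ✓ (rhs at j=0)
  i=1: ✓ (rhs at j=1)
  i=2: ✗ (lhs fails at k=2 before rhs at j=3)
  i=3: ✓ (rhs at j=3)
  i=4: ✓ (rhs at j=4)
  i=5: ✓ (rhs at j=5)

0, 1, 3, 4, 5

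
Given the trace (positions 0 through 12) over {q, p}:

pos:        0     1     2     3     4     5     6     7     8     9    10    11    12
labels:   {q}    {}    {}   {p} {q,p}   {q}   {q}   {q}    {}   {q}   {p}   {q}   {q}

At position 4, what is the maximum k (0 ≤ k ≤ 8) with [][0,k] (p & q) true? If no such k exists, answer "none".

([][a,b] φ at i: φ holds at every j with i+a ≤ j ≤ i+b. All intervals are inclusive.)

(p & q) must hold from j=4 onward; find where it first fails.
  j=4: holds
  j=5: fails
Holds on [4,4], so largest k = 0.

0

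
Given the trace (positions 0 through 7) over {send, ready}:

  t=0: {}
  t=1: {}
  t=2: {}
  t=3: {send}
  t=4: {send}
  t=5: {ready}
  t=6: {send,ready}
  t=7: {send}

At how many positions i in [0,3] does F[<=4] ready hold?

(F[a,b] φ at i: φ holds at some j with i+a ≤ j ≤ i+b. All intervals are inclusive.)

3

Evaluate at each i in [0,3]:
  i=0: ✗ (none in [0,4])
  i=1: ✓ (witness j=5)
  i=2: ✓ (witness j=5)
  i=3: ✓ (witness j=5)
Positions where it holds: {1, 2, 3} → 3.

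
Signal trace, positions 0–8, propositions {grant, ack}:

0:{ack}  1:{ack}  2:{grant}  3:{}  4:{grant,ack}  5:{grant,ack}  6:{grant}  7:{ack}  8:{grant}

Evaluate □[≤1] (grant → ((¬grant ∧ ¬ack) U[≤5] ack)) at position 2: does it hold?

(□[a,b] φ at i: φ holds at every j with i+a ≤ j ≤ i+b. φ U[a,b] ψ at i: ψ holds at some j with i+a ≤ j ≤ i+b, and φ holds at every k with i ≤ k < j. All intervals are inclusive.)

Check (grant → ((¬grant ∧ ¬ack) U[≤5] ack)) at every j in [2,3]:
  j=2: antecedent true; consequent fails → ✗
  j=3: antecedent false → ✓
Fails at j=2 → formula fails.

False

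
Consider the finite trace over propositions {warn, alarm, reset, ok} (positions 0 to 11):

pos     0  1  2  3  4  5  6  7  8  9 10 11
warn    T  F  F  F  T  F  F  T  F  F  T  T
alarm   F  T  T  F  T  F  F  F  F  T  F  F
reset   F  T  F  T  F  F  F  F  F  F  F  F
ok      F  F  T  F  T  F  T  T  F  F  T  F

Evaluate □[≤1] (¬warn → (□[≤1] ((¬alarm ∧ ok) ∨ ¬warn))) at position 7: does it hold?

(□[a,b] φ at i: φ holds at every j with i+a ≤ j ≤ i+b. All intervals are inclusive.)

Check (¬warn → (□[≤1] ((¬alarm ∧ ok) ∨ ¬warn))) at every j in [7,8]:
  j=7: antecedent false → ✓
  j=8: antecedent true; consequent holds on [8,9] → ✓
All positions satisfy it → formula holds.

Holds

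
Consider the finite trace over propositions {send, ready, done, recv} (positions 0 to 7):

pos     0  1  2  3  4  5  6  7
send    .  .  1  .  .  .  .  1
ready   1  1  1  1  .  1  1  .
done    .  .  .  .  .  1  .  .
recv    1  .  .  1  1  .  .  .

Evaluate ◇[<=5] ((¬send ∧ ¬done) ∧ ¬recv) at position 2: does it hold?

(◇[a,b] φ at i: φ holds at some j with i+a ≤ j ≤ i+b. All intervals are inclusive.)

Holds

Check ((¬send ∧ ¬done) ∧ ¬recv) at each j in [2,7]:
  j=2: false
  j=3: false
  j=4: false
  j=5: false
  j=6: true
  j=7: false
Found at j=6 → formula holds.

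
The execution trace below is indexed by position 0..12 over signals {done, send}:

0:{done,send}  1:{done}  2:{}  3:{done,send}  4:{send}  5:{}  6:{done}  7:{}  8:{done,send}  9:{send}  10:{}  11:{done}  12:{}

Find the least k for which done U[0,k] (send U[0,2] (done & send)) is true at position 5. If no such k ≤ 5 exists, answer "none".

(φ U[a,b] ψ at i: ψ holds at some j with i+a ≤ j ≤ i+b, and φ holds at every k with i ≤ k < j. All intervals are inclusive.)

none

Need earliest j ≥ 5 with (send U[0,2] (done & send)), and done at every k in [5,j-1].
  j=5: rhs fails.
  j=6: rhs fails.
  j=7: rhs fails.
  j=8: rhs holds but lhs fails at k=5.
  j=9: rhs fails.
  j=10: rhs fails.
No witness within the range → none.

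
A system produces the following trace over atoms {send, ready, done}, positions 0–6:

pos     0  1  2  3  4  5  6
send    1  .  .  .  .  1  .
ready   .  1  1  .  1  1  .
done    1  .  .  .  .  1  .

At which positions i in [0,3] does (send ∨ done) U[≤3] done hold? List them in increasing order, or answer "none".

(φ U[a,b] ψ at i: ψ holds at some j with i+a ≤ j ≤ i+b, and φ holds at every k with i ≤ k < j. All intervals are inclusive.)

0

Evaluate at each i in [0,3]:
  i=0: ✓ (rhs at j=0)
  i=1: ✗ (no rhs in [1,4])
  i=2: ✗ (lhs fails at k=2 before rhs at j=5)
  i=3: ✗ (lhs fails at k=3 before rhs at j=5)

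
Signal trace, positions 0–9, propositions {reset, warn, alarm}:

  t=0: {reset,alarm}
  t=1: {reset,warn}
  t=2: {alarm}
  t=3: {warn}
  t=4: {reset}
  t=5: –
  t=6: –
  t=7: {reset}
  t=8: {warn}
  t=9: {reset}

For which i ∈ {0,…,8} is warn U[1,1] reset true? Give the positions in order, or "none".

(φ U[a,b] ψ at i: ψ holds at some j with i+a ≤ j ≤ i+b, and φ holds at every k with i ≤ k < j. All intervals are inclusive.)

Evaluate at each i in [0,8]:
  i=0: ✗ (lhs fails at k=0 before rhs at j=1)
  i=1: ✗ (no rhs in [2,2])
  i=2: ✗ (no rhs in [3,3])
  i=3: ✓ (rhs at j=4; lhs holds on [3,3])
  i=4: ✗ (no rhs in [5,5])
  i=5: ✗ (no rhs in [6,6])
  i=6: ✗ (lhs fails at k=6 before rhs at j=7)
  i=7: ✗ (no rhs in [8,8])
  i=8: ✓ (rhs at j=9; lhs holds on [8,8])

3, 8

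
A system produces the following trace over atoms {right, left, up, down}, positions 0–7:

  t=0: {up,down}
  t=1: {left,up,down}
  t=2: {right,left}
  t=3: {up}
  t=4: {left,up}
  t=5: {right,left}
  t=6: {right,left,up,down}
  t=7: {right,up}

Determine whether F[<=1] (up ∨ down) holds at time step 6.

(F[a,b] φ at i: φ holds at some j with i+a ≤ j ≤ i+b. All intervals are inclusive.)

Check (up ∨ down) at each j in [6,7]:
  j=6: true
  j=7: true
Found at j=6 → formula holds.

True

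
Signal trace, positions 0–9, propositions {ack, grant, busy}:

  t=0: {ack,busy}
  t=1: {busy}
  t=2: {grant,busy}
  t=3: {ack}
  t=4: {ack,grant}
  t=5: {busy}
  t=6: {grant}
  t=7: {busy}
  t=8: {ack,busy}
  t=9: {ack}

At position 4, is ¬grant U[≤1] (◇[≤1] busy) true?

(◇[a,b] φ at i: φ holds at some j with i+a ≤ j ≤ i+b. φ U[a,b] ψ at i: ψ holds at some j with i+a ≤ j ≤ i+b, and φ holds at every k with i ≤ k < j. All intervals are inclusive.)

Holds

Need some j in [4,5] with ◇[≤1] busy, and ¬grant at every k in [4,j-1].
  j=4: ◇[≤1] busy holds; no prefix to check → satisfied.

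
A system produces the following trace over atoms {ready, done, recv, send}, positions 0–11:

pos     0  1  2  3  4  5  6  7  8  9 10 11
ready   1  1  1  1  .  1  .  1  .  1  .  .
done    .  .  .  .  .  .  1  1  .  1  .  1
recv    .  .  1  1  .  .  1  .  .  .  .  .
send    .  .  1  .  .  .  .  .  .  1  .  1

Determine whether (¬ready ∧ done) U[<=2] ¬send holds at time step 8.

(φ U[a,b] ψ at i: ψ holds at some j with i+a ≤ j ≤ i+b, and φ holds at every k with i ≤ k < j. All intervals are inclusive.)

Yes

Need some j in [8,10] with ¬send, and (¬ready ∧ done) at every k in [8,j-1].
  j=8: ¬send holds; no prefix to check → satisfied.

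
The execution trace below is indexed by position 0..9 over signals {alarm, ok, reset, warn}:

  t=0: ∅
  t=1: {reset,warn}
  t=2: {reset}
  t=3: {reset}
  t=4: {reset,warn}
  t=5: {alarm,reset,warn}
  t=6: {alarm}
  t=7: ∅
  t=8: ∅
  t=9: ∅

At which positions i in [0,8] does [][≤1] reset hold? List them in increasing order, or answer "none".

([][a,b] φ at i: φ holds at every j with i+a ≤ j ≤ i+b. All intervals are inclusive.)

1, 2, 3, 4

Evaluate at each i in [0,8]:
  i=0: ✗ (fails at j=0)
  i=1: ✓ (all of [1,2])
  i=2: ✓ (all of [2,3])
  i=3: ✓ (all of [3,4])
  i=4: ✓ (all of [4,5])
  i=5: ✗ (fails at j=6)
  i=6: ✗ (fails at j=6)
  i=7: ✗ (fails at j=7)
  i=8: ✗ (fails at j=8)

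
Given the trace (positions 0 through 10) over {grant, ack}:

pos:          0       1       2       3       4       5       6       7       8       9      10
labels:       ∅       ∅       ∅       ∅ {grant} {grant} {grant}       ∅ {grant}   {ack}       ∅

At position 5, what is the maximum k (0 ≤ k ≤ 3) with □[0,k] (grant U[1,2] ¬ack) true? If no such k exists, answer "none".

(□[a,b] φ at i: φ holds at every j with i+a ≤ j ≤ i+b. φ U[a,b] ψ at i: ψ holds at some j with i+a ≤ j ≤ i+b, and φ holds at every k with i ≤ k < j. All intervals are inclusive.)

(grant U[1,2] ¬ack) must hold from j=5 onward; find where it first fails.
  j=5: holds
  j=6: holds
  j=7: fails
Holds on [5,6], so largest k = 1.

1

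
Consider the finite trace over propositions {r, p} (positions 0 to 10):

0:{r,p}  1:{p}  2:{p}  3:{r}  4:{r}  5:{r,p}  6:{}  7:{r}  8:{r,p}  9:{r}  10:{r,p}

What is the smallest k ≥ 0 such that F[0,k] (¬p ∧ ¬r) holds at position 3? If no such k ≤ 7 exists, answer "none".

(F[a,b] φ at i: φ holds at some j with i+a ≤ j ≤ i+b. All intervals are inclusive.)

3

Scan j = 3,4,… for (¬p ∧ ¬r):
  j=3: fails
  j=4: fails
  j=5: fails
  j=6: holds
First hit at j=6, so smallest k = 6-3 = 3.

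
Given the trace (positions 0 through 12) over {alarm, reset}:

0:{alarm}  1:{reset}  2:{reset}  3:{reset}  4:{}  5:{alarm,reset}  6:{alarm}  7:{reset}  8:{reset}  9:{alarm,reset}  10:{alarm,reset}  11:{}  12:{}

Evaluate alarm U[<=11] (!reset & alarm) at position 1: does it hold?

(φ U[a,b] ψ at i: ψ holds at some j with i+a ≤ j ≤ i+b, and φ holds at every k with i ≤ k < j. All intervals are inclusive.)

False

Need some j in [1,12] with (!reset & alarm), and alarm at every k in [1,j-1].
  j=1: (!reset & alarm) false.
  j=2: (!reset & alarm) false.
  j=3: (!reset & alarm) false.
  j=4: (!reset & alarm) false.
  j=5: (!reset & alarm) false.
  j=6: (!reset & alarm) holds, but alarm fails at k=1 → not this j.
  j=7: (!reset & alarm) false.
  j=8: (!reset & alarm) false.
  j=9: (!reset & alarm) false.
  j=10: (!reset & alarm) false.
  j=11: (!reset & alarm) false.
  j=12: (!reset & alarm) false.
No j in the window works → until fails.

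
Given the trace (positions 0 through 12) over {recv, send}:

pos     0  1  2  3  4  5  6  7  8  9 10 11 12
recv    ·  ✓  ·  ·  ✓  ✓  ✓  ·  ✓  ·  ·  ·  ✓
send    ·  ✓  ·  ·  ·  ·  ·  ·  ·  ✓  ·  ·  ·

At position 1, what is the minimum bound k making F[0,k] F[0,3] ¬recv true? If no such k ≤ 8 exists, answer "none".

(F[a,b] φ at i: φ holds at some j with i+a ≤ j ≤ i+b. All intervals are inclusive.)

0

Scan j = 1,2,… for F[0,3] ¬recv:
  j=1: holds
First hit at j=1, so smallest k = 1-1 = 0.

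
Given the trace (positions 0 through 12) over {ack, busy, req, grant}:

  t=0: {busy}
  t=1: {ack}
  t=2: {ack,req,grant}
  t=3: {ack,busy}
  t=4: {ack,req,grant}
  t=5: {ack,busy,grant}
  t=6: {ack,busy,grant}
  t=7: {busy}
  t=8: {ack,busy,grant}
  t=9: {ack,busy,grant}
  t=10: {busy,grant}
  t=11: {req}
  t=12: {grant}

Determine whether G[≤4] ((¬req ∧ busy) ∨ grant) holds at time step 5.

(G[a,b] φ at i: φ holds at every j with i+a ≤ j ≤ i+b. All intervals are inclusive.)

True

Check ((¬req ∧ busy) ∨ grant) at every j in [5,9]:
  j=5: true
  j=6: true
  j=7: true
  j=8: true
  j=9: true
All positions satisfy it → formula holds.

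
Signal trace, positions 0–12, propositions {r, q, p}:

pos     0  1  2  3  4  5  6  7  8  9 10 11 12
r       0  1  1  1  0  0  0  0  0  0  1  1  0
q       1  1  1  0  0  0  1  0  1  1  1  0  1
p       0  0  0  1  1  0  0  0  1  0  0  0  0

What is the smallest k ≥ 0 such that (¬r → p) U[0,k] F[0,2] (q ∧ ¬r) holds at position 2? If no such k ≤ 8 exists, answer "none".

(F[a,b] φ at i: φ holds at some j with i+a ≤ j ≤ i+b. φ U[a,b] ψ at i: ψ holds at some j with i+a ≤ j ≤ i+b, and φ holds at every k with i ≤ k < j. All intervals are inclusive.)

2

Need earliest j ≥ 2 with F[0,2] (q ∧ ¬r), and (¬r → p) at every k in [2,j-1].
  j=2: rhs fails.
  j=3: rhs fails.
  j=4: rhs holds; lhs holds on [2,3]. k = 2.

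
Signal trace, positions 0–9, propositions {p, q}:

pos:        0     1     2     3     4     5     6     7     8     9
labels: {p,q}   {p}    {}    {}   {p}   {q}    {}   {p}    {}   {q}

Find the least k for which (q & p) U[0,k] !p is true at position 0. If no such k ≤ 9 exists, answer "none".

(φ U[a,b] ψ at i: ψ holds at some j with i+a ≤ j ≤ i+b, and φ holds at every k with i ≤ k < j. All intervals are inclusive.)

Need earliest j ≥ 0 with !p, and (q & p) at every k in [0,j-1].
  j=0: rhs fails.
  j=1: rhs fails.
  j=2: rhs holds but lhs fails at k=1.
  j=3: rhs holds but lhs fails at k=1.
  j=4: rhs fails.
  j=5: rhs holds but lhs fails at k=1.
  j=6: rhs holds but lhs fails at k=1.
  j=7: rhs fails.
  j=8: rhs holds but lhs fails at k=1.
  j=9: rhs holds but lhs fails at k=1.
No witness within the range → none.

none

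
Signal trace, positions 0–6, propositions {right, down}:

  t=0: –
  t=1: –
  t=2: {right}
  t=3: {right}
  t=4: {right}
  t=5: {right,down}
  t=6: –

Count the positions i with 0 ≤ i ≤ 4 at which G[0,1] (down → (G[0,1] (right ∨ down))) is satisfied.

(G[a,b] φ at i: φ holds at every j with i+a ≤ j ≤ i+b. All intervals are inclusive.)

Evaluate at each i in [0,4]:
  i=0: ✓ (all of [0,1])
  i=1: ✓ (all of [1,2])
  i=2: ✓ (all of [2,3])
  i=3: ✓ (all of [3,4])
  i=4: ✗ (fails at j=5)
Positions where it holds: {0, 1, 2, 3} → 4.

4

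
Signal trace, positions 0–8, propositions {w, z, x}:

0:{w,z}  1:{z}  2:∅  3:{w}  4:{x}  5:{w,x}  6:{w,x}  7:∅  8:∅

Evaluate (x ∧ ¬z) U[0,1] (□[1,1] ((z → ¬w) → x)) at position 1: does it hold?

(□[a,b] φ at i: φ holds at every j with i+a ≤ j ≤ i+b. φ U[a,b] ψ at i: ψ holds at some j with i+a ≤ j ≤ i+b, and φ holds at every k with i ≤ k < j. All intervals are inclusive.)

Need some j in [1,2] with □[1,1] ((z → ¬w) → x), and (x ∧ ¬z) at every k in [1,j-1].
  j=1: □[1,1] ((z → ¬w) → x) — fails at 2.
  j=2: □[1,1] ((z → ¬w) → x) — fails at 3.
No j in the window works → until fails.

False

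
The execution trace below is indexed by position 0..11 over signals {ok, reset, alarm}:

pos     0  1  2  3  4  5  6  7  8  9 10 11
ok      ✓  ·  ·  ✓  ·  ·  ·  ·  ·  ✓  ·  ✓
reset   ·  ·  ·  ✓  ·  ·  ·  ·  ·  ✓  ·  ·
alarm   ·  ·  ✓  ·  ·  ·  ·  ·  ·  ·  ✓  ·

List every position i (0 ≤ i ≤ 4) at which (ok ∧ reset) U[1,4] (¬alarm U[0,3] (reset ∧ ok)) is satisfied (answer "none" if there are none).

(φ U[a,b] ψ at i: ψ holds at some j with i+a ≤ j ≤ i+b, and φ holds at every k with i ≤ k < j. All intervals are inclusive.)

none

Evaluate at each i in [0,4]:
  i=0: ✗ (lhs fails at k=0 before rhs at j=3)
  i=1: ✗ (lhs fails at k=1 before rhs at j=3)
  i=2: ✗ (lhs fails at k=2 before rhs at j=3)
  i=3: ✗ (lhs fails at k=4 before rhs at j=6)
  i=4: ✗ (lhs fails at k=4 before rhs at j=6)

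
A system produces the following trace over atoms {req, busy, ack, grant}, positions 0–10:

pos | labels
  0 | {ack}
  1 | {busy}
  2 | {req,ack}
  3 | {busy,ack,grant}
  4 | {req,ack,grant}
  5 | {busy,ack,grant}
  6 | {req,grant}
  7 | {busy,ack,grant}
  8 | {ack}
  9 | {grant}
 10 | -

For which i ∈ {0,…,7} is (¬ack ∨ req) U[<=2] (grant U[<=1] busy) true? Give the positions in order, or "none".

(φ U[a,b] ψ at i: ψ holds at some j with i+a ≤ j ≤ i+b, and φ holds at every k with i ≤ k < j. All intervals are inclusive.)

1, 2, 3, 4, 5, 6, 7

Evaluate at each i in [0,7]:
  i=0: ✗ (lhs fails at k=0 before rhs at j=1)
  i=1: ✓ (rhs at j=1)
  i=2: ✓ (rhs at j=3; lhs holds on [2,2])
  i=3: ✓ (rhs at j=3)
  i=4: ✓ (rhs at j=4)
  i=5: ✓ (rhs at j=5)
  i=6: ✓ (rhs at j=6)
  i=7: ✓ (rhs at j=7)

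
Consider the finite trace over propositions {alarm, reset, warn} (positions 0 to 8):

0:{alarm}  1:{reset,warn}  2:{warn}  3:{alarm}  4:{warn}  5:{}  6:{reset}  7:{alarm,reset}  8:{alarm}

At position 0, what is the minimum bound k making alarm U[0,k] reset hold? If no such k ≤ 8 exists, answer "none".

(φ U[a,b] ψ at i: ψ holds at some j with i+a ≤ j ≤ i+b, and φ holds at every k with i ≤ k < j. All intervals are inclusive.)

Need earliest j ≥ 0 with reset, and alarm at every k in [0,j-1].
  j=0: rhs fails.
  j=1: rhs holds; lhs holds on [0,0]. k = 1.

1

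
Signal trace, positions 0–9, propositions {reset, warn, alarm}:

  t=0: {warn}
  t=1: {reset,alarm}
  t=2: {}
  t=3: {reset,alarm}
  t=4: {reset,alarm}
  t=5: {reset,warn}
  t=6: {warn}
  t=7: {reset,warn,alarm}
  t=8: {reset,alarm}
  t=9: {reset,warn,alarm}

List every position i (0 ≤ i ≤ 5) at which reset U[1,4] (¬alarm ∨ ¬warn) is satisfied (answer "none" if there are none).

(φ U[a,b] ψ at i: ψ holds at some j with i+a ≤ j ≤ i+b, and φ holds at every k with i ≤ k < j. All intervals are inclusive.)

Evaluate at each i in [0,5]:
  i=0: ✗ (lhs fails at k=0 before rhs at j=1)
  i=1: ✓ (rhs at j=2; lhs holds on [1,1])
  i=2: ✗ (lhs fails at k=2 before rhs at j=3)
  i=3: ✓ (rhs at j=4; lhs holds on [3,3])
  i=4: ✓ (rhs at j=5; lhs holds on [4,4])
  i=5: ✓ (rhs at j=6; lhs holds on [5,5])

1, 3, 4, 5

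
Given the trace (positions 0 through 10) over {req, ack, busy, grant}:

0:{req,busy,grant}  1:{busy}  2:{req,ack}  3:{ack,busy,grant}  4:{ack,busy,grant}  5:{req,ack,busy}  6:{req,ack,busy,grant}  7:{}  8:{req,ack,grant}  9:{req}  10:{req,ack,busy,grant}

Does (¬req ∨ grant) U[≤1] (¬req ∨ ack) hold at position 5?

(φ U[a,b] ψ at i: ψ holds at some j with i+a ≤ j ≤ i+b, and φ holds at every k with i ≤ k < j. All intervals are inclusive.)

Yes

Need some j in [5,6] with (¬req ∨ ack), and (¬req ∨ grant) at every k in [5,j-1].
  j=5: (¬req ∨ ack) holds; no prefix to check → satisfied.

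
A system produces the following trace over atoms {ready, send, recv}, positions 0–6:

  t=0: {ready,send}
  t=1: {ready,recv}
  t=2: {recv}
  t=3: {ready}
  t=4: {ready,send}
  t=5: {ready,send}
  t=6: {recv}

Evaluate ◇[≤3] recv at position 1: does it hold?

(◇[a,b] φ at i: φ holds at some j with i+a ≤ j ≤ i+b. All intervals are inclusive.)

Holds

Check recv at each j in [1,4]:
  j=1: true
  j=2: true
  j=3: false
  j=4: false
Found at j=1 → formula holds.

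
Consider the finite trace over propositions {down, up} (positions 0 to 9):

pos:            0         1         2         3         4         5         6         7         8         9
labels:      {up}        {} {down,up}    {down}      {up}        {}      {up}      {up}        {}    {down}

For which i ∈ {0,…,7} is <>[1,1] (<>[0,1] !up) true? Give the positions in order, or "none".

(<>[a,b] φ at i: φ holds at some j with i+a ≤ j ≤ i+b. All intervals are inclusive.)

Evaluate at each i in [0,7]:
  i=0: ✓ (witness j=1)
  i=1: ✓ (witness j=2)
  i=2: ✓ (witness j=3)
  i=3: ✓ (witness j=4)
  i=4: ✓ (witness j=5)
  i=5: ✗ (none in [6,6])
  i=6: ✓ (witness j=7)
  i=7: ✓ (witness j=8)

0, 1, 2, 3, 4, 6, 7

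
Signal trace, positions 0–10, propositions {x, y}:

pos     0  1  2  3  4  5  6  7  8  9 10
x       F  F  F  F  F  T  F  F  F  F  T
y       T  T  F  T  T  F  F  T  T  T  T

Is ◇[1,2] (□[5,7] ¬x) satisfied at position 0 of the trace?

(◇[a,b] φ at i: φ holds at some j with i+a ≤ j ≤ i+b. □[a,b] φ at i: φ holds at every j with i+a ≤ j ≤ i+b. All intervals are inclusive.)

Check □[5,7] ¬x at each j in [1,2]:
  j=1: holds on [6,8]
  j=2: holds on [7,9]
Found at j=1 → formula holds.

Holds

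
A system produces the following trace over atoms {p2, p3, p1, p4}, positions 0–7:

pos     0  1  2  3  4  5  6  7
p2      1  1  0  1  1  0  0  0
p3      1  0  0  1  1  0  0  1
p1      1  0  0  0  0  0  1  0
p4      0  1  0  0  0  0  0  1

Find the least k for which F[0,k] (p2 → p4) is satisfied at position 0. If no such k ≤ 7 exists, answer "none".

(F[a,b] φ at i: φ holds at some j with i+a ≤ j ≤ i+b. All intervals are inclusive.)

Scan j = 0,1,… for (p2 → p4):
  j=0: fails
  j=1: holds
First hit at j=1, so smallest k = 1-0 = 1.

1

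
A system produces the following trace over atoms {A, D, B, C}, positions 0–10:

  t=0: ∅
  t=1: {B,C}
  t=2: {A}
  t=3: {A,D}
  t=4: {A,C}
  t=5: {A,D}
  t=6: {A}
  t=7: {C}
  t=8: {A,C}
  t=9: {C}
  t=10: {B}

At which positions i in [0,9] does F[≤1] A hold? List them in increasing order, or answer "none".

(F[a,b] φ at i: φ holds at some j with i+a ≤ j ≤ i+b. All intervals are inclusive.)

1, 2, 3, 4, 5, 6, 7, 8

Evaluate at each i in [0,9]:
  i=0: ✗ (none in [0,1])
  i=1: ✓ (witness j=2)
  i=2: ✓ (witness j=2)
  i=3: ✓ (witness j=3)
  i=4: ✓ (witness j=4)
  i=5: ✓ (witness j=5)
  i=6: ✓ (witness j=6)
  i=7: ✓ (witness j=8)
  i=8: ✓ (witness j=8)
  i=9: ✗ (none in [9,10])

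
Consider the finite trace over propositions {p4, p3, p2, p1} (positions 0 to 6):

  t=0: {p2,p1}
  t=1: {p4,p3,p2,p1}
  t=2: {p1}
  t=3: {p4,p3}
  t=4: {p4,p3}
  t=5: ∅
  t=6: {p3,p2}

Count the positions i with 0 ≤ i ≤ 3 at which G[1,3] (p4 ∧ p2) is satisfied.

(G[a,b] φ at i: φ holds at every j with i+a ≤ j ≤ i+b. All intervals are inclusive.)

0

Evaluate at each i in [0,3]:
  i=0: ✗ (fails at j=2)
  i=1: ✗ (fails at j=2)
  i=2: ✗ (fails at j=3)
  i=3: ✗ (fails at j=4)
Positions where it holds: {} → 0.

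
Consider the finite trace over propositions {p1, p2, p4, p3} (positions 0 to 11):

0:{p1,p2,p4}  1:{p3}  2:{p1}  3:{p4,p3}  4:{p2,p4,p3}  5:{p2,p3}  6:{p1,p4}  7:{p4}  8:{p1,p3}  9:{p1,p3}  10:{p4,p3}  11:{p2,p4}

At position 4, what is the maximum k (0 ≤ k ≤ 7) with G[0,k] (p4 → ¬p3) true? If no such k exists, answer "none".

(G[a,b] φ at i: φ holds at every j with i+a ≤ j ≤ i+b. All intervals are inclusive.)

(p4 → ¬p3) must hold from j=4 onward; find where it first fails.
  j=4: fails → no k works.

none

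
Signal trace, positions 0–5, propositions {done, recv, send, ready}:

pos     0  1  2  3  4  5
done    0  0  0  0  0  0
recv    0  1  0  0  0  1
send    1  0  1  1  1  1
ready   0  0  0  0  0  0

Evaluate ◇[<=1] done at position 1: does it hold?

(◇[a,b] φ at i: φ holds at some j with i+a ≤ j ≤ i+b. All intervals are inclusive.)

Does not hold

Check done at each j in [1,2]:
  j=1: false
  j=2: false
No position in the window satisfies it → formula fails.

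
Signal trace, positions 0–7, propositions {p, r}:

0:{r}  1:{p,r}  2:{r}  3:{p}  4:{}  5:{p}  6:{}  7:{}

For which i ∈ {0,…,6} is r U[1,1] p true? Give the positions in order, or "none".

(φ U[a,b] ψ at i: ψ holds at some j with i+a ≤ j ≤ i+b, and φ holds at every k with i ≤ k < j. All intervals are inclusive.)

Evaluate at each i in [0,6]:
  i=0: ✓ (rhs at j=1; lhs holds on [0,0])
  i=1: ✗ (no rhs in [2,2])
  i=2: ✓ (rhs at j=3; lhs holds on [2,2])
  i=3: ✗ (no rhs in [4,4])
  i=4: ✗ (lhs fails at k=4 before rhs at j=5)
  i=5: ✗ (no rhs in [6,6])
  i=6: ✗ (no rhs in [7,7])

0, 2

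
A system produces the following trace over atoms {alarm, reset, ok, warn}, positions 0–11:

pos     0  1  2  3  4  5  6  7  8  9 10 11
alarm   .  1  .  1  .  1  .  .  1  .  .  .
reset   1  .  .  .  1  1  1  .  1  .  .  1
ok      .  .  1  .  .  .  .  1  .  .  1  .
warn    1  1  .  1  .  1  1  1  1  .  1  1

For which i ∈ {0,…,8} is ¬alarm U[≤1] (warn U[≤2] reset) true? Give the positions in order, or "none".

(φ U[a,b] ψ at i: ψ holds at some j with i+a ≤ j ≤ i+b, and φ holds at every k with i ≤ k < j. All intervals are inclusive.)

0, 2, 3, 4, 5, 6, 7, 8

Evaluate at each i in [0,8]:
  i=0: ✓ (rhs at j=0)
  i=1: ✗ (no rhs in [1,2])
  i=2: ✓ (rhs at j=3; lhs holds on [2,2])
  i=3: ✓ (rhs at j=3)
  i=4: ✓ (rhs at j=4)
  i=5: ✓ (rhs at j=5)
  i=6: ✓ (rhs at j=6)
  i=7: ✓ (rhs at j=7)
  i=8: ✓ (rhs at j=8)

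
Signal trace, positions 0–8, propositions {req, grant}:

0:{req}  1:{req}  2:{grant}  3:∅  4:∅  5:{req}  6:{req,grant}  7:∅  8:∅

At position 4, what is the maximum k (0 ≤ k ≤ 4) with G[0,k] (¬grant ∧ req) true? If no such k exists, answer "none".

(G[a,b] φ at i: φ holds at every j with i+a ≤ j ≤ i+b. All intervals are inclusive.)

none

(¬grant ∧ req) must hold from j=4 onward; find where it first fails.
  j=4: fails → no k works.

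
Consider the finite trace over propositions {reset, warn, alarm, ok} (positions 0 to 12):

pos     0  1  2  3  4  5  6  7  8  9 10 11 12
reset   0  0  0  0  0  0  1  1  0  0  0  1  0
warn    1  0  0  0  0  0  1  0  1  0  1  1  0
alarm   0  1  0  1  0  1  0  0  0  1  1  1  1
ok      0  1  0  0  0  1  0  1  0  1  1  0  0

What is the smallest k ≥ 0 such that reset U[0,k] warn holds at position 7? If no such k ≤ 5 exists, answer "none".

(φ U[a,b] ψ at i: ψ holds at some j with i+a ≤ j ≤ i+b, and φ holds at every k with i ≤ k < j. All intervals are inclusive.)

Need earliest j ≥ 7 with warn, and reset at every k in [7,j-1].
  j=7: rhs fails.
  j=8: rhs holds; lhs holds on [7,7]. k = 1.

1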